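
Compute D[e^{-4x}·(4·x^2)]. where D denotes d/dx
8 x \left(1 - 2 x\right) e^{- 4 x}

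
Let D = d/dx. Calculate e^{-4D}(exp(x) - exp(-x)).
- e^{4 - x} + e^{x - 4}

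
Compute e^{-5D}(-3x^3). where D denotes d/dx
- 3 x^{3} + 45 x^{2} - 225 x + 375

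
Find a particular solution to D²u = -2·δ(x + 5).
-|x + 5|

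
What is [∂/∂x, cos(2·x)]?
- 2 \sin{\left(2 x \right)}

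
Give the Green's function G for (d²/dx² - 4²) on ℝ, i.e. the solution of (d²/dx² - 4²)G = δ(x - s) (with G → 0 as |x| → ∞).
-\frac{e^{-4|x-s|}}{8}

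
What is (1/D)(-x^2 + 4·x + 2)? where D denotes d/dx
- \frac{x^{3}}{3} + 2 x^{2} + 2 x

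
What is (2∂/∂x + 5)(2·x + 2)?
10 x + 14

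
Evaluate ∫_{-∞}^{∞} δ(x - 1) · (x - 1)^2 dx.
0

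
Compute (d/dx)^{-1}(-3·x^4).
- \frac{3 x^{5}}{5}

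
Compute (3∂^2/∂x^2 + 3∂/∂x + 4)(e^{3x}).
40 e^{3 x}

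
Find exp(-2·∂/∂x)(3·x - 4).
3 x - 10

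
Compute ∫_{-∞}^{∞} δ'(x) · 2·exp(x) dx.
-2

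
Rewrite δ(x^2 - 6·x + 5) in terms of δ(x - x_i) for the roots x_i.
\frac{\delta(x - 5) + \delta(x - 1)}{4}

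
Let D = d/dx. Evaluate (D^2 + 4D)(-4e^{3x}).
- 84 e^{3 x}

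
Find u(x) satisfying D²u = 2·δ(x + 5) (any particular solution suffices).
|x + 5|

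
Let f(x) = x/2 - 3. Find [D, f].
\frac{1}{2}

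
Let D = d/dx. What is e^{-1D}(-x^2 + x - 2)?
- x^{2} + 3 x - 4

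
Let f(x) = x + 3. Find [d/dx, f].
1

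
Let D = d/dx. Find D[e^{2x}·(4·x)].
\left(8 x + 4\right) e^{2 x}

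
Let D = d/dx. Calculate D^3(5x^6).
600 x^{3}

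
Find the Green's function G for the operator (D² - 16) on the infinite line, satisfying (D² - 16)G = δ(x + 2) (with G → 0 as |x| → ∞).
-\frac{e^{-4|x + 2|}}{8}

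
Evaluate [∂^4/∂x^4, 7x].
28\frac{d^{3}}{dx^{3}}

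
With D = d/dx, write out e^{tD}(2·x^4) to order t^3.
2 x \left(4 t^{3} + 6 t^{2} x + 4 t x^{2} + x^{3}\right)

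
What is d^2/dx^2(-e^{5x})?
- 25 e^{5 x}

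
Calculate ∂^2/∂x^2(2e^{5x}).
50 e^{5 x}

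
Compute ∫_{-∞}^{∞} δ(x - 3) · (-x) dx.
-3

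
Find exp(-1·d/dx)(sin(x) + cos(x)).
\sqrt{2} \cos{\left(- x + \frac{\pi}{4} + 1 \right)}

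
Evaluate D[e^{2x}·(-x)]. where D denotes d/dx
\left(- 2 x - 1\right) e^{2 x}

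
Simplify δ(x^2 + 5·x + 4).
\frac{\delta(x + 4) + \delta(x + 1)}{3}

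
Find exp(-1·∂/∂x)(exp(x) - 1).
e^{x - 1} - 1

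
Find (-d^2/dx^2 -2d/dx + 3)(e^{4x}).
- 21 e^{4 x}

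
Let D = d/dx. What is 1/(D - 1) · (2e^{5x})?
\frac{e^{5 x}}{2}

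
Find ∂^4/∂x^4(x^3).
0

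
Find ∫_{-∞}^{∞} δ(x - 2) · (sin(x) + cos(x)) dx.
\cos{\left(2 \right)} + \sin{\left(2 \right)}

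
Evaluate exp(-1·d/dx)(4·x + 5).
4 x + 1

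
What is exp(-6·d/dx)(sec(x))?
\sec{\left(x - 6 \right)}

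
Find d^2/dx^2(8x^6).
240 x^{4}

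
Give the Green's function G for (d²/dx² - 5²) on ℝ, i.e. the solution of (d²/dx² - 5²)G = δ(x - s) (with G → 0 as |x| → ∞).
-\frac{e^{-5|x-s|}}{10}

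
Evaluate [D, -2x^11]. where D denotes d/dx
- 22 x^{10}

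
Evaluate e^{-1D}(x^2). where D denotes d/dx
x^{2} - 2 x + 1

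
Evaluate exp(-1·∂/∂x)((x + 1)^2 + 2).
x^{2} + 2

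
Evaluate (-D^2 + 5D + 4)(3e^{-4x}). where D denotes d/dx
- 96 e^{- 4 x}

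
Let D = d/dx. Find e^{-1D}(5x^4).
5 x^{4} - 20 x^{3} + 30 x^{2} - 20 x + 5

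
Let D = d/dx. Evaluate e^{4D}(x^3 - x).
x^{3} + 12 x^{2} + 47 x + 60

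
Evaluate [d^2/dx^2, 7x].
14\frac{d}{dx}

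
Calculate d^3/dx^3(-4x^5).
- 240 x^{2}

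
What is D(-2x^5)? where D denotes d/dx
- 10 x^{4}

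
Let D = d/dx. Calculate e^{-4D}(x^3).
x^{3} - 12 x^{2} + 48 x - 64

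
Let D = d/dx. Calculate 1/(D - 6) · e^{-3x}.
- \frac{e^{- 3 x}}{9}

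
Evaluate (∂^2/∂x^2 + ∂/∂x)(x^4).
4 x^{2} \left(x + 3\right)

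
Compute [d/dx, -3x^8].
- 24 x^{7}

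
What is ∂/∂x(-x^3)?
- 3 x^{2}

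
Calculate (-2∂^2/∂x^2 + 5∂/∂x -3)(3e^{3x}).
- 18 e^{3 x}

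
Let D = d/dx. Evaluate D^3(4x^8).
1344 x^{5}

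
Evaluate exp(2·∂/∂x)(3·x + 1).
3 x + 7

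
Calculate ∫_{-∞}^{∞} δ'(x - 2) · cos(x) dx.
\sin{\left(2 \right)}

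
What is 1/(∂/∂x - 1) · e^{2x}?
e^{2 x}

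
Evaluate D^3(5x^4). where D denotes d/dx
120 x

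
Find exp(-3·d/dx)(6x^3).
6 x^{3} - 54 x^{2} + 162 x - 162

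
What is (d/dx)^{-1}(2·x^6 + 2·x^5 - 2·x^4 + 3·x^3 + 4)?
\frac{2 x^{7}}{7} + \frac{x^{6}}{3} - \frac{2 x^{5}}{5} + \frac{3 x^{4}}{4} + 4 x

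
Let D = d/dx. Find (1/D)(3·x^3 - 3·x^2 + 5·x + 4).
\frac{3 x^{4}}{4} - x^{3} + \frac{5 x^{2}}{2} + 4 x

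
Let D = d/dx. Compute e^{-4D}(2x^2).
2 x^{2} - 16 x + 32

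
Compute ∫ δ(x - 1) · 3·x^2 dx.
3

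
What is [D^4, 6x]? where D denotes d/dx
24D^{3}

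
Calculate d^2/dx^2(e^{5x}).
25 e^{5 x}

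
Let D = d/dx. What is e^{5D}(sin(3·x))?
\sin{\left(3 x + 15 \right)}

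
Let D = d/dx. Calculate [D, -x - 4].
-1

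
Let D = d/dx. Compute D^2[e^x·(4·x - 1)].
\left(4 x + 7\right) e^{x}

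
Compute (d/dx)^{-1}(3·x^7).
\frac{3 x^{8}}{8}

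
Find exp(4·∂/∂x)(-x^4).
- x^{4} - 16 x^{3} - 96 x^{2} - 256 x - 256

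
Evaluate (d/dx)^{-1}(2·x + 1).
x^{2} + x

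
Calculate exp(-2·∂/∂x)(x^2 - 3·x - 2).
x^{2} - 7 x + 8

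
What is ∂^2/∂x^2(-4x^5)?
- 80 x^{3}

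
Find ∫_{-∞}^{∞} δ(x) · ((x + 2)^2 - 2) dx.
2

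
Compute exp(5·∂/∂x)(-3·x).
- 3 x - 15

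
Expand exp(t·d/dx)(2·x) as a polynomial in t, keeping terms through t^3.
2 t + 2 x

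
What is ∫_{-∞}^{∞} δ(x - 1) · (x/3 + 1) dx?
\frac{4}{3}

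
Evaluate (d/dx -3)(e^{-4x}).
- 7 e^{- 4 x}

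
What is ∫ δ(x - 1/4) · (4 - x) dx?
\frac{15}{4}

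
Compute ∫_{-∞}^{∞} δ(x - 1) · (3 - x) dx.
2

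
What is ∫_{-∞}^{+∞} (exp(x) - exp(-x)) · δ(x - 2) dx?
2 \sinh{\left(2 \right)}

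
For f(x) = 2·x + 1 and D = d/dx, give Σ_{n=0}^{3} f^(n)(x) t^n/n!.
2 t + 2 x + 1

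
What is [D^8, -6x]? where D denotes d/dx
-48D^{7}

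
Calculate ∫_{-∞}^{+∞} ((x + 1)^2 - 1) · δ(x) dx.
0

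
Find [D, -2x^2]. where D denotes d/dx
- 4 x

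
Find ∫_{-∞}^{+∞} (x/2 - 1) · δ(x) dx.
-1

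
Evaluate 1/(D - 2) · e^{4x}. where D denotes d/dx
\frac{e^{4 x}}{2}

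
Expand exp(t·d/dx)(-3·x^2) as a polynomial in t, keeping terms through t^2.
- 3 t^{2} - 6 t x - 3 x^{2}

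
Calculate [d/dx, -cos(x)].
\sin{\left(x \right)}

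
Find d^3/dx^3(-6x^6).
- 720 x^{3}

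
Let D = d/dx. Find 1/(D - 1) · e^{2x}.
e^{2 x}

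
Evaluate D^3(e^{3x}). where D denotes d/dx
27 e^{3 x}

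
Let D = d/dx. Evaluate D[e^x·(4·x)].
4 \left(x + 1\right) e^{x}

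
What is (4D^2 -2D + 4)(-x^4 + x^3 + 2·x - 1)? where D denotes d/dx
- 4 x^{4} + 12 x^{3} - 54 x^{2} + 32 x - 8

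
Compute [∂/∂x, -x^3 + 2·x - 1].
2 - 3 x^{2}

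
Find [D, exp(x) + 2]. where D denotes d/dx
e^{x}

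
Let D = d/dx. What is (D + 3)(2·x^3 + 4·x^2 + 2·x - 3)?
6 x^{3} + 18 x^{2} + 14 x - 7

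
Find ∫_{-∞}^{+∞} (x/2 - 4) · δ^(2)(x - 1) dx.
0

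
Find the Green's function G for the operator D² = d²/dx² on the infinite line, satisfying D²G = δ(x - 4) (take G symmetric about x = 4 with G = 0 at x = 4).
\frac{|x - 4|}{2}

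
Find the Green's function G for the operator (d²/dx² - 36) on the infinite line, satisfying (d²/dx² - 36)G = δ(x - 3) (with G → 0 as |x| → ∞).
-\frac{e^{-6|x - 3|}}{12}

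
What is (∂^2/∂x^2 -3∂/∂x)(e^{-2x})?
10 e^{- 2 x}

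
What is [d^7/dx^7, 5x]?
35\frac{d^{6}}{dx^{6}}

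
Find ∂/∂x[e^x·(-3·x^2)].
3 x \left(- x - 2\right) e^{x}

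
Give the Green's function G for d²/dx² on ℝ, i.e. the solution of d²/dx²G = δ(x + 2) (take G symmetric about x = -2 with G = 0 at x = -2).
\frac{|x + 2|}{2}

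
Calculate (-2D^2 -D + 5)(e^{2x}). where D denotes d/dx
- 5 e^{2 x}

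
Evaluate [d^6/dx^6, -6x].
-36\frac{d^{5}}{dx^{5}}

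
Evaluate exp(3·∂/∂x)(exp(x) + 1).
e^{x + 3} + 1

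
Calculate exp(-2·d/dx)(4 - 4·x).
12 - 4 x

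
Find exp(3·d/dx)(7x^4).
7 x^{4} + 84 x^{3} + 378 x^{2} + 756 x + 567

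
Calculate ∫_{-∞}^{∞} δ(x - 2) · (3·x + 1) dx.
7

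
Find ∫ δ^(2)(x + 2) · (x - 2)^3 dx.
-24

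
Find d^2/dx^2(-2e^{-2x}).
- 8 e^{- 2 x}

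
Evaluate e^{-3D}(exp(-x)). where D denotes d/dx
e^{3 - x}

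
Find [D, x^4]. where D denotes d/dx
4 x^{3}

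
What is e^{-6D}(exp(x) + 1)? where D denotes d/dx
e^{x - 6} + 1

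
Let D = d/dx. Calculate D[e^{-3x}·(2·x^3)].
6 x^{2} \left(1 - x\right) e^{- 3 x}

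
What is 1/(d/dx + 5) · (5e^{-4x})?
5 e^{- 4 x}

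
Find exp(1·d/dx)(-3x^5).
- 3 x^{5} - 15 x^{4} - 30 x^{3} - 30 x^{2} - 15 x - 3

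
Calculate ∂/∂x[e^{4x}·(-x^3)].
x^{2} \left(- 4 x - 3\right) e^{4 x}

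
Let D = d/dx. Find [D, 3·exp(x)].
3 e^{x}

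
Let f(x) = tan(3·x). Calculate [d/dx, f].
\frac{3}{\cos^{2}{\left(3 x \right)}}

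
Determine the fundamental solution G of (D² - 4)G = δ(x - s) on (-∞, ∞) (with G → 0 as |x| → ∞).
-\frac{e^{-2|x-s|}}{4}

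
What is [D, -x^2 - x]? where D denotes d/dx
- 2 x - 1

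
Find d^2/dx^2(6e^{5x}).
150 e^{5 x}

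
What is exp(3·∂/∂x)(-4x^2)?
- 4 x^{2} - 24 x - 36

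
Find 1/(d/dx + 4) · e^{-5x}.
- e^{- 5 x}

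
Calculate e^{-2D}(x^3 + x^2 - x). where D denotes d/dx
x^{3} - 5 x^{2} + 7 x - 2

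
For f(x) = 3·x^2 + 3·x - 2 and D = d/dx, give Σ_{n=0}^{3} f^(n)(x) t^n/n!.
3 t^{2} + 3 t \left(2 x + 1\right) + 3 x^{2} + 3 x - 2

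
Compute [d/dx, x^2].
2 x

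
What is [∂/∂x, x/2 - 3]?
\frac{1}{2}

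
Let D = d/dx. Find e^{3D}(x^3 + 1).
x^{3} + 9 x^{2} + 27 x + 28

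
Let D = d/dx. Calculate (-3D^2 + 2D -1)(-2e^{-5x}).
172 e^{- 5 x}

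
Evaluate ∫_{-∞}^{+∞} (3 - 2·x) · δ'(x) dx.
2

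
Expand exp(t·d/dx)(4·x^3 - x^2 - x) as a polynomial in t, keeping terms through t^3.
4 t^{3} + t^{2} \left(12 x - 1\right) - t \left(- 12 x^{2} + 2 x + 1\right) + 4 x^{3} - x^{2} - x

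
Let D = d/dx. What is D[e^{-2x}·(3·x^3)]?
x^{2} \left(9 - 6 x\right) e^{- 2 x}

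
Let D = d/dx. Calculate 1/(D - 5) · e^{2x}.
- \frac{e^{2 x}}{3}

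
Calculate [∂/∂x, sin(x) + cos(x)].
- \sin{\left(x \right)} + \cos{\left(x \right)}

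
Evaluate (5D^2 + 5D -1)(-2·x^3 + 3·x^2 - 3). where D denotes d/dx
2 x^{3} - 33 x^{2} - 30 x + 33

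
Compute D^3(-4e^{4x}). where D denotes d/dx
- 256 e^{4 x}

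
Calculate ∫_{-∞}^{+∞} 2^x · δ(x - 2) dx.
4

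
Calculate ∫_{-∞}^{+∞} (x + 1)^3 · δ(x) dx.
1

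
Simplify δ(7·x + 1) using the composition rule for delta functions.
\frac{\delta(x + 1/7)}{7}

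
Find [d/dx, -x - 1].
-1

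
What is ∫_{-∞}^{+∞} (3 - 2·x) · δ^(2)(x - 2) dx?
0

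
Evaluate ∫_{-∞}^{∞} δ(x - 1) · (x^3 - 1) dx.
0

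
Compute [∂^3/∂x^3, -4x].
-12\frac{d^{2}}{dx^{2}}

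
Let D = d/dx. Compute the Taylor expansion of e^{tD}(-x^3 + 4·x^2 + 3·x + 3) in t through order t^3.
- t^{3} + t^{2} \left(4 - 3 x\right) + t \left(- 3 x^{2} + 8 x + 3\right) - x^{3} + 4 x^{2} + 3 x + 3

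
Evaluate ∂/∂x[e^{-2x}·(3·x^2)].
6 x \left(1 - x\right) e^{- 2 x}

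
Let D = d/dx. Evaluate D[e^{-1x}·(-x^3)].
x^{2} \left(x - 3\right) e^{- x}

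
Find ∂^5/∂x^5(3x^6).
2160 x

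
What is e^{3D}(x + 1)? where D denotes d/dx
x + 4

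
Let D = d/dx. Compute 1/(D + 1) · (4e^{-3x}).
- 2 e^{- 3 x}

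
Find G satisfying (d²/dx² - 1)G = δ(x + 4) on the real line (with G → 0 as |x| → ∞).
-\frac{e^{-|x + 4|}}{2}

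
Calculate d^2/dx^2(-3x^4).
- 36 x^{2}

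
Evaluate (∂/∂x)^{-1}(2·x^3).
\frac{x^{4}}{2}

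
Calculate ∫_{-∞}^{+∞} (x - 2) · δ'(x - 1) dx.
-1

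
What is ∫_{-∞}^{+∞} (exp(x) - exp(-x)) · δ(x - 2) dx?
2 \sinh{\left(2 \right)}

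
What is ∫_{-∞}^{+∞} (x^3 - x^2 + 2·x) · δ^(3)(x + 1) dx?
-6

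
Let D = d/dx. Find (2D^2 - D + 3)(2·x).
6 x - 2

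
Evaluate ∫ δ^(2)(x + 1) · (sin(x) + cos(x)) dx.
- \cos{\left(1 \right)} + \sin{\left(1 \right)}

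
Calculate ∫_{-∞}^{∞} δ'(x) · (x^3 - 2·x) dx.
2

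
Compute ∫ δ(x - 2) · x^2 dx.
4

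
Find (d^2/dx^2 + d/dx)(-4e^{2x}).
- 24 e^{2 x}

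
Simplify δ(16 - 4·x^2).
\frac{\delta(x - 2) + \delta(x + 2)}{16}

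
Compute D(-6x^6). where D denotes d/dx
- 36 x^{5}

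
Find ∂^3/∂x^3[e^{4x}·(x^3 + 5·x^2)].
\left(64 x^{3} + 464 x^{2} + 552 x + 126\right) e^{4 x}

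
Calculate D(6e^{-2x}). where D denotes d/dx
- 12 e^{- 2 x}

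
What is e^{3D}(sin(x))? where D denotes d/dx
\sin{\left(x + 3 \right)}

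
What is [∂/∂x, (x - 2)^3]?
3 \left(x - 2\right)^{2}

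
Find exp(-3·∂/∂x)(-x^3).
- x^{3} + 9 x^{2} - 27 x + 27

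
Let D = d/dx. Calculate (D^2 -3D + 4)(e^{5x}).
14 e^{5 x}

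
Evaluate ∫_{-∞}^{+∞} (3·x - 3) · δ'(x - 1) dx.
-3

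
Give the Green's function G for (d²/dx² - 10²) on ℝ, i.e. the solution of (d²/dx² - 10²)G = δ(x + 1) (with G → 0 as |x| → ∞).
-\frac{e^{-10|x + 1|}}{20}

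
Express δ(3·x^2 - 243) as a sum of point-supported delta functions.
\frac{\delta(x - 9) + \delta(x + 9)}{54}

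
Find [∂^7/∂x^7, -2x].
-14\frac{d^{6}}{dx^{6}}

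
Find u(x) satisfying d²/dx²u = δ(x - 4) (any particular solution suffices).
\frac{|x - 4|}{2}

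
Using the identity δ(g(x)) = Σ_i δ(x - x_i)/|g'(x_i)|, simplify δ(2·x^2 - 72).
\frac{\delta(x - 6) + \delta(x + 6)}{24}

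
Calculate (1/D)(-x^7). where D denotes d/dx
- \frac{x^{8}}{8}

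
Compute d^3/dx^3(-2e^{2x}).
- 16 e^{2 x}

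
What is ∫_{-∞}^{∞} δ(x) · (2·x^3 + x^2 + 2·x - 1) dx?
-1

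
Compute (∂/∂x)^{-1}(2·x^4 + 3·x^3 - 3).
\frac{2 x^{5}}{5} + \frac{3 x^{4}}{4} - 3 x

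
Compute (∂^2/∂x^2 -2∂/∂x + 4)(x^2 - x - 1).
4 x \left(x - 2\right)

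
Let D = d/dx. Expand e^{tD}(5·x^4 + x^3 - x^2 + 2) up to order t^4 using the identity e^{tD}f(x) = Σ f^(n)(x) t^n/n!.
5 t^{4} + t^{3} \left(20 x + 1\right) + t^{2} \left(30 x^{2} + 3 x - 1\right) + t x \left(20 x^{2} + 3 x - 2\right) + 5 x^{4} + x^{3} - x^{2} + 2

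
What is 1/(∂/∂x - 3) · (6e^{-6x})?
- \frac{2 e^{- 6 x}}{3}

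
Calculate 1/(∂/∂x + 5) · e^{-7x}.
- \frac{e^{- 7 x}}{2}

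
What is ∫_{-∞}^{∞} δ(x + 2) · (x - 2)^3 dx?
-64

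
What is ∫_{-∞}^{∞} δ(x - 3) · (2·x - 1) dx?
5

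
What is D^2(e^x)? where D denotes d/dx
e^{x}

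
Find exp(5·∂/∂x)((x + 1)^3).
x^{3} + 18 x^{2} + 108 x + 216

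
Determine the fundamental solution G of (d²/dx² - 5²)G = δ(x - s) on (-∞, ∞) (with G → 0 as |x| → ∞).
-\frac{e^{-5|x-s|}}{10}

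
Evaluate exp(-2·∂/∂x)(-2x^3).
- 2 x^{3} + 12 x^{2} - 24 x + 16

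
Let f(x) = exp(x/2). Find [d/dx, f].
\frac{e^{\frac{x}{2}}}{2}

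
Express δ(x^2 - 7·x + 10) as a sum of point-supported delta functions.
\frac{\delta(x - 2) + \delta(x - 5)}{3}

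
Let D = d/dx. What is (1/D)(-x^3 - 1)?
- \frac{x^{4}}{4} - x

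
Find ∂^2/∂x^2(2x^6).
60 x^{4}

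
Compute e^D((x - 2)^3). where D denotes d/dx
x^{3} - 3 x^{2} + 3 x - 1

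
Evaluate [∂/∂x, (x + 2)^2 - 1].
2 x + 4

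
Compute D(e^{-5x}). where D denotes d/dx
- 5 e^{- 5 x}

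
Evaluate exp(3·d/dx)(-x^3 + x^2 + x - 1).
- x^{3} - 8 x^{2} - 20 x - 16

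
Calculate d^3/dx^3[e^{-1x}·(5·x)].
5 \left(3 - x\right) e^{- x}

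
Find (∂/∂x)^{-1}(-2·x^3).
- \frac{x^{4}}{2}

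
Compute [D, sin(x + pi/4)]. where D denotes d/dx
\cos{\left(x + \frac{\pi}{4} \right)}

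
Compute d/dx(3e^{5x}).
15 e^{5 x}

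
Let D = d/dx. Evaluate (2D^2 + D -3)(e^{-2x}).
3 e^{- 2 x}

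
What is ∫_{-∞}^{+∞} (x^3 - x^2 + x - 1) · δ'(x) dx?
-1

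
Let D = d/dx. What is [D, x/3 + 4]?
\frac{1}{3}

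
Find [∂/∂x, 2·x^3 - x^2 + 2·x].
6 x^{2} - 2 x + 2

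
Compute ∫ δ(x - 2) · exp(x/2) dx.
e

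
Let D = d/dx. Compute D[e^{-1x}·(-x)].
\left(x - 1\right) e^{- x}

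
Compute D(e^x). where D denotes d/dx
e^{x}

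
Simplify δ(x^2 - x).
\frac{\delta(x - 1) + \delta(x)}{1}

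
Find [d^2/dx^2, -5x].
-10\frac{d}{dx}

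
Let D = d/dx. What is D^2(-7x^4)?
- 84 x^{2}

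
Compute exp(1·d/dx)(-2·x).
- 2 x - 2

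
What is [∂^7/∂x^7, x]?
7\frac{d^{6}}{dx^{6}}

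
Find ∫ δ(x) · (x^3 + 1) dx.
1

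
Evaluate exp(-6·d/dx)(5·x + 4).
5 x - 26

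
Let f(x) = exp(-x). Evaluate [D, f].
- e^{- x}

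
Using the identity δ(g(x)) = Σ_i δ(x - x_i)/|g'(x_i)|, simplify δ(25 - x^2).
\frac{\delta(x - 5) + \delta(x + 5)}{10}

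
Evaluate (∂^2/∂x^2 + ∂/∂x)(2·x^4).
8 x^{2} \left(x + 3\right)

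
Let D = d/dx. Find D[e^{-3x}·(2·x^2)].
2 x \left(2 - 3 x\right) e^{- 3 x}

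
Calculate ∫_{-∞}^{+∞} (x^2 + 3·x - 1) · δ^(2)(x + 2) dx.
2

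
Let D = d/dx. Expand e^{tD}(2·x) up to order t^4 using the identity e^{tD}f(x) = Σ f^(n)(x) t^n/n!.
2 t + 2 x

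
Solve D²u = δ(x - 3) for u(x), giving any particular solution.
\frac{|x - 3|}{2}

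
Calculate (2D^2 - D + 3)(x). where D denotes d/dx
3 x - 1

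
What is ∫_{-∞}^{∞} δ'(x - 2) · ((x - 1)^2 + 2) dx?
-2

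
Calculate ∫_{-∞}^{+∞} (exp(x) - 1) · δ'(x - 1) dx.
- e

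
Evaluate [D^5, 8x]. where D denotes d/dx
40D^{4}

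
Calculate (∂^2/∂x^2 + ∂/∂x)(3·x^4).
12 x^{2} \left(x + 3\right)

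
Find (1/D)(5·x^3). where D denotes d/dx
\frac{5 x^{4}}{4}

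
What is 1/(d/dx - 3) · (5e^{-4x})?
- \frac{5 e^{- 4 x}}{7}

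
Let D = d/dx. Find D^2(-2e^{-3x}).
- 18 e^{- 3 x}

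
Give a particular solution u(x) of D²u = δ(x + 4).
\frac{|x + 4|}{2}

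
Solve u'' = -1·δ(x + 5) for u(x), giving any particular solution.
-\frac{|x + 5|}{2}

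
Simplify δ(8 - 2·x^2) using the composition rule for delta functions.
\frac{\delta(x - 2) + \delta(x + 2)}{8}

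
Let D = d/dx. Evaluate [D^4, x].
4D^{3}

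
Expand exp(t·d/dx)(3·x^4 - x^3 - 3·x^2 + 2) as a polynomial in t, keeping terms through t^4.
3 t^{4} + t^{3} \left(12 x - 1\right) + 3 t^{2} \left(6 x^{2} - x - 1\right) - 3 t x \left(- 4 x^{2} + x + 2\right) + 3 x^{4} - x^{3} - 3 x^{2} + 2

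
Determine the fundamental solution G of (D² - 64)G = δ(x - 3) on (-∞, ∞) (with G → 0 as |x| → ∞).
-\frac{e^{-8|x - 3|}}{16}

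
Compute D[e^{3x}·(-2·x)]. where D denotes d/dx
\left(- 6 x - 2\right) e^{3 x}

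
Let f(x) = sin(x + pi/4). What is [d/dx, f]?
\cos{\left(x + \frac{\pi}{4} \right)}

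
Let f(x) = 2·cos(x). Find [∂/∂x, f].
- 2 \sin{\left(x \right)}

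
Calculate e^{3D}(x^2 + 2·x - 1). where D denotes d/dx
x^{2} + 8 x + 14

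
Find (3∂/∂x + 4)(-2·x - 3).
- 8 x - 18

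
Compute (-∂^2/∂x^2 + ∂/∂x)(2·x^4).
8 x^{2} \left(x - 3\right)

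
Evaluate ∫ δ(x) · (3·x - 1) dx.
-1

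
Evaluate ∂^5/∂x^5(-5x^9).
- 75600 x^{4}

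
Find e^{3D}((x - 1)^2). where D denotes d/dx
x^{2} + 4 x + 4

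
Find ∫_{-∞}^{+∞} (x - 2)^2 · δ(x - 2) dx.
0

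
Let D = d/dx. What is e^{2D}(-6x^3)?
- 6 x^{3} - 36 x^{2} - 72 x - 48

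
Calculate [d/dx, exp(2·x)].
2 e^{2 x}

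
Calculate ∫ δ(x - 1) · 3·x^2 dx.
3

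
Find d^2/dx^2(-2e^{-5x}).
- 50 e^{- 5 x}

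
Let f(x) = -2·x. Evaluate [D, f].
-2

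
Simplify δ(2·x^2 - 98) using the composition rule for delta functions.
\frac{\delta(x - 7) + \delta(x + 7)}{28}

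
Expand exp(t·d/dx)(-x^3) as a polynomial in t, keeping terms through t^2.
x \left(- 3 t^{2} - 3 t x - x^{2}\right)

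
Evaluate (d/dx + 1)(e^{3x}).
4 e^{3 x}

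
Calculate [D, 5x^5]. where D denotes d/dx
25 x^{4}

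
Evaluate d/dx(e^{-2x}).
- 2 e^{- 2 x}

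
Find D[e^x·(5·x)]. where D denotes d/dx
5 \left(x + 1\right) e^{x}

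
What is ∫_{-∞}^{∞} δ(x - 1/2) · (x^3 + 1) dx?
\frac{9}{8}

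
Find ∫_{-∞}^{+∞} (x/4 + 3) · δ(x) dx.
3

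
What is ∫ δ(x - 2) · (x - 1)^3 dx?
1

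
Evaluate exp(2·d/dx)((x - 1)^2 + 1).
x^{2} + 2 x + 2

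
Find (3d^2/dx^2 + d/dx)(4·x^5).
20 x^{3} \left(x + 12\right)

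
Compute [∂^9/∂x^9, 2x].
18\frac{d^{8}}{dx^{8}}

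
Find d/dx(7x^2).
14 x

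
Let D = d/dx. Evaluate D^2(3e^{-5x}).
75 e^{- 5 x}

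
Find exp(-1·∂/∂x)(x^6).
x^{6} - 6 x^{5} + 15 x^{4} - 20 x^{3} + 15 x^{2} - 6 x + 1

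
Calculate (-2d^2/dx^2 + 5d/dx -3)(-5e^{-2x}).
105 e^{- 2 x}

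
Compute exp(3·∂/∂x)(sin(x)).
\sin{\left(x + 3 \right)}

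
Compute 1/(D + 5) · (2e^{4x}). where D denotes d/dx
\frac{2 e^{4 x}}{9}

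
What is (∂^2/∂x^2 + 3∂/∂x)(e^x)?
4 e^{x}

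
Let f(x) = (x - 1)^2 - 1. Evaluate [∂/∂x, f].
2 x - 2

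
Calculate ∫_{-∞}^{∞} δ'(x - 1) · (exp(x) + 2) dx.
- e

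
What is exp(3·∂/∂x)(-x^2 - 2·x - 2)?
- x^{2} - 8 x - 17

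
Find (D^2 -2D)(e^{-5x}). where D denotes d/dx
35 e^{- 5 x}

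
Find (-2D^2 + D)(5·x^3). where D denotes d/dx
15 x \left(x - 4\right)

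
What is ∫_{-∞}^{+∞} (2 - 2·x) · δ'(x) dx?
2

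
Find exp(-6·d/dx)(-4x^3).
- 4 x^{3} + 72 x^{2} - 432 x + 864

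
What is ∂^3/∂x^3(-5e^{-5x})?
625 e^{- 5 x}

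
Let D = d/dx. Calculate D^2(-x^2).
-2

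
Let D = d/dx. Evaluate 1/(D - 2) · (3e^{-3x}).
- \frac{3 e^{- 3 x}}{5}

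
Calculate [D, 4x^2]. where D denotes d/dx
8 x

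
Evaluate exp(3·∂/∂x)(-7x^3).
- 7 x^{3} - 63 x^{2} - 189 x - 189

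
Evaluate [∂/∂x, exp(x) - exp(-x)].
2 \cosh{\left(x \right)}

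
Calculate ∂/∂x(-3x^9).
- 27 x^{8}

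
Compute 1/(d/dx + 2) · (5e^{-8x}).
- \frac{5 e^{- 8 x}}{6}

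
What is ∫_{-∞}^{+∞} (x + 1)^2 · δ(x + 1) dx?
0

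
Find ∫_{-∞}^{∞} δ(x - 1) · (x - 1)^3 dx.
0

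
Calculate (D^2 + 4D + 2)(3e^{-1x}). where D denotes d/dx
- 3 e^{- x}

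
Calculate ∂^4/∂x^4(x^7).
840 x^{3}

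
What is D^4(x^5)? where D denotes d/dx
120 x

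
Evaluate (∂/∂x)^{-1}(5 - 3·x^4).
- \frac{3 x^{5}}{5} + 5 x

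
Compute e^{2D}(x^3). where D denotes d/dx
x^{3} + 6 x^{2} + 12 x + 8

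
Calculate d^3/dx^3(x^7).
210 x^{4}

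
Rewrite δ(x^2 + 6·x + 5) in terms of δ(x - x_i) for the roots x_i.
\frac{\delta(x + 5) + \delta(x + 1)}{4}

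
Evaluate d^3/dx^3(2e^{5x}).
250 e^{5 x}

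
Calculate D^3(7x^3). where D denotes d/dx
42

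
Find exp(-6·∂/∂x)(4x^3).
4 x^{3} - 72 x^{2} + 432 x - 864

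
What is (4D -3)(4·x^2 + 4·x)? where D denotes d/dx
- 12 x^{2} + 20 x + 16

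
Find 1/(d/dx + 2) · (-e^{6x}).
- \frac{e^{6 x}}{8}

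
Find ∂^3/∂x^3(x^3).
6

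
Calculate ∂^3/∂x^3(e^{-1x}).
- e^{- x}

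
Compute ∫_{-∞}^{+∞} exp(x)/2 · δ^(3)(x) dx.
- \frac{1}{2}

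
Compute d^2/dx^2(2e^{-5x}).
50 e^{- 5 x}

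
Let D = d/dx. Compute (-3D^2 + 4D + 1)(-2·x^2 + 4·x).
- 2 x^{2} - 12 x + 28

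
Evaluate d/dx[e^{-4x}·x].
\left(1 - 4 x\right) e^{- 4 x}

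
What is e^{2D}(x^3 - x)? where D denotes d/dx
x^{3} + 6 x^{2} + 11 x + 6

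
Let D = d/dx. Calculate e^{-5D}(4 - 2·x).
14 - 2 x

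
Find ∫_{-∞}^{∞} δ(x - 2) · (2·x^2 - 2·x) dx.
4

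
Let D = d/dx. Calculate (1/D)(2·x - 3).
x^{2} - 3 x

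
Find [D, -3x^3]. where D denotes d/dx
- 9 x^{2}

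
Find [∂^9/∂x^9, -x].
-9\frac{d^{8}}{dx^{8}}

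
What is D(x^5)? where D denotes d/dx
5 x^{4}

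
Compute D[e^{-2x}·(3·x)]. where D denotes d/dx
3 \left(1 - 2 x\right) e^{- 2 x}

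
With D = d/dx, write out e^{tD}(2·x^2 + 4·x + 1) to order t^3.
2 t^{2} + 4 t \left(x + 1\right) + 2 x^{2} + 4 x + 1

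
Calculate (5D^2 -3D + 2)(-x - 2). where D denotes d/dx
- 2 x - 1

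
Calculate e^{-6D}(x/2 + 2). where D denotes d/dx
\frac{x}{2} - 1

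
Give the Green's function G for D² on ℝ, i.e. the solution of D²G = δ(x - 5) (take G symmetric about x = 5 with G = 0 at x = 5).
\frac{|x - 5|}{2}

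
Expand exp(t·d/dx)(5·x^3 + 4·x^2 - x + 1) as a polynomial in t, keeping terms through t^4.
5 t^{3} + t^{2} \left(15 x + 4\right) + t \left(15 x^{2} + 8 x - 1\right) + 5 x^{3} + 4 x^{2} - x + 1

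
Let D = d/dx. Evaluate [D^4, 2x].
8D^{3}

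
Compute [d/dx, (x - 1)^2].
2 x - 2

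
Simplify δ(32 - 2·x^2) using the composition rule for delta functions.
\frac{\delta(x - 4) + \delta(x + 4)}{16}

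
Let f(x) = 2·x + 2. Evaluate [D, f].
2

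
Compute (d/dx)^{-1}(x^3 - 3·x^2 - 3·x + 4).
\frac{x^{4}}{4} - x^{3} - \frac{3 x^{2}}{2} + 4 x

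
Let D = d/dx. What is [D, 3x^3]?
9 x^{2}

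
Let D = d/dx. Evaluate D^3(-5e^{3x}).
- 135 e^{3 x}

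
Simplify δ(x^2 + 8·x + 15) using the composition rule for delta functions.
\frac{\delta(x + 5) + \delta(x + 3)}{2}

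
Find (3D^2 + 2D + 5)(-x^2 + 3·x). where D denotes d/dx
x \left(11 - 5 x\right)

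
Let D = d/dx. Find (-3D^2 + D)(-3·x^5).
15 x^{3} \left(12 - x\right)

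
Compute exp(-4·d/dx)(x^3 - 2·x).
x^{3} - 12 x^{2} + 46 x - 56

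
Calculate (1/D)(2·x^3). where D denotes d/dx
\frac{x^{4}}{2}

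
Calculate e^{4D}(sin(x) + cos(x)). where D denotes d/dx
\sqrt{2} \sin{\left(x + \frac{\pi}{4} + 4 \right)}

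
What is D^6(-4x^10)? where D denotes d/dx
- 604800 x^{4}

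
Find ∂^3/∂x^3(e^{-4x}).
- 64 e^{- 4 x}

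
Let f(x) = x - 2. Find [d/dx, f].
1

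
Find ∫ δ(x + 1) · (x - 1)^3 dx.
-8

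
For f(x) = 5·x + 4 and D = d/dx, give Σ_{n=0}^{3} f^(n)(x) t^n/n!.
5 t + 5 x + 4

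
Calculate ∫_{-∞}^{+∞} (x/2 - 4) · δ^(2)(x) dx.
0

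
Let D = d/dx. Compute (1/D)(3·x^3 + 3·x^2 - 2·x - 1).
\frac{3 x^{4}}{4} + x^{3} - x^{2} - x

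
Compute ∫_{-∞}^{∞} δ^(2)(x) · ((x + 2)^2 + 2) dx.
2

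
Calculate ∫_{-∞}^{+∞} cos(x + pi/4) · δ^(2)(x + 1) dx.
- \sin{\left(\frac{\pi}{4} + 1 \right)}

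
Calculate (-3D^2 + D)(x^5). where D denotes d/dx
5 x^{3} \left(x - 12\right)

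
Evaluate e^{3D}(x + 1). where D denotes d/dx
x + 4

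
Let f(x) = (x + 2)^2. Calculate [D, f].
2 x + 4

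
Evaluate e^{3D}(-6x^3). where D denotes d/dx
- 6 x^{3} - 54 x^{2} - 162 x - 162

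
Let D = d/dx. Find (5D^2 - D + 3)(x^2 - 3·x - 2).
3 x^{2} - 11 x + 7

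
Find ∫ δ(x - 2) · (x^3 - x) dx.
6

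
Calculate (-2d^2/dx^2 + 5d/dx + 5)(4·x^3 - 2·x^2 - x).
20 x^{3} + 50 x^{2} - 73 x + 3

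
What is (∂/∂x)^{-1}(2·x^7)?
\frac{x^{8}}{4}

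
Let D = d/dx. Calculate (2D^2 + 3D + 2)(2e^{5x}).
134 e^{5 x}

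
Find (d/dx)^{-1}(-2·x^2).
- \frac{2 x^{3}}{3}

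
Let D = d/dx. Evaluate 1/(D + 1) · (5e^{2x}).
\frac{5 e^{2 x}}{3}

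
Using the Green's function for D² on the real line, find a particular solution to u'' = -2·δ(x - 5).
-|x - 5|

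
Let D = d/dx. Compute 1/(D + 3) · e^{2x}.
\frac{e^{2 x}}{5}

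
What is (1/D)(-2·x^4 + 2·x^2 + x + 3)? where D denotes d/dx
- \frac{2 x^{5}}{5} + \frac{2 x^{3}}{3} + \frac{x^{2}}{2} + 3 x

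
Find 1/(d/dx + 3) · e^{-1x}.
\frac{e^{- x}}{2}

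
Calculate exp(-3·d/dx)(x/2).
\frac{x}{2} - \frac{3}{2}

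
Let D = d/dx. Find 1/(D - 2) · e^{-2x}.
- \frac{e^{- 2 x}}{4}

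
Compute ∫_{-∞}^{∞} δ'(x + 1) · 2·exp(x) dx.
- \frac{2}{e}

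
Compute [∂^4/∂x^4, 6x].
24\frac{d^{3}}{dx^{3}}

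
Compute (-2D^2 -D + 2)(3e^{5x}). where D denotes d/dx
- 159 e^{5 x}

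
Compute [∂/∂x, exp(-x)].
- e^{- x}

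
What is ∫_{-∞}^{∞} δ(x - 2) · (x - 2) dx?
0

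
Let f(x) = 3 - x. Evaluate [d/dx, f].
-1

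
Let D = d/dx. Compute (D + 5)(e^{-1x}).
4 e^{- x}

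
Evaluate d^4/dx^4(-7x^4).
-168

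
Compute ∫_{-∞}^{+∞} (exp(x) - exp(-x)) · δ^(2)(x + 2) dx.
- 2 \sinh{\left(2 \right)}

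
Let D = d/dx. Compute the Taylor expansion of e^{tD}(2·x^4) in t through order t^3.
2 x \left(4 t^{3} + 6 t^{2} x + 4 t x^{2} + x^{3}\right)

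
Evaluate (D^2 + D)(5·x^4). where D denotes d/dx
20 x^{2} \left(x + 3\right)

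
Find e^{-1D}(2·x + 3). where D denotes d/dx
2 x + 1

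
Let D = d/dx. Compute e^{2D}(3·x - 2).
3 x + 4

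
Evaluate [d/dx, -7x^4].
- 28 x^{3}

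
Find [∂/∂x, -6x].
-6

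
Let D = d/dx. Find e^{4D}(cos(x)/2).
\frac{\cos{\left(x + 4 \right)}}{2}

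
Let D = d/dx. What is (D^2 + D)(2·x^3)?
6 x \left(x + 2\right)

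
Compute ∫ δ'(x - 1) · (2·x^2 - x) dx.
-3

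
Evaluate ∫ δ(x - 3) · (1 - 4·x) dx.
-11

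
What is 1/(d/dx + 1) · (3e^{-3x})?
- \frac{3 e^{- 3 x}}{2}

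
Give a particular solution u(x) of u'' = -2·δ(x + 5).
-|x + 5|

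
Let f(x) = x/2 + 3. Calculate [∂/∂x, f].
\frac{1}{2}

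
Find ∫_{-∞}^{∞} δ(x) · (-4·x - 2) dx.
-2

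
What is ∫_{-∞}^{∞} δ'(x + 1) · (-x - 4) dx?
1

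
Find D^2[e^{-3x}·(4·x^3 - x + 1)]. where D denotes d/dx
3 \left(12 x^{3} - 24 x^{2} + 5 x + 5\right) e^{- 3 x}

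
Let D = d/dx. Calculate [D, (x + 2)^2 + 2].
2 x + 4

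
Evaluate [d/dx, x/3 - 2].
\frac{1}{3}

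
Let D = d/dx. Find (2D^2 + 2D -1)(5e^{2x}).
55 e^{2 x}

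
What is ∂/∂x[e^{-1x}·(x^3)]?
x^{2} \left(3 - x\right) e^{- x}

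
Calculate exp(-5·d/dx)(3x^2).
3 x^{2} - 30 x + 75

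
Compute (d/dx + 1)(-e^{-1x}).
0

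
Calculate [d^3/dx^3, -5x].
-15\frac{d^{2}}{dx^{2}}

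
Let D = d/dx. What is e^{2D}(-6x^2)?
- 6 x^{2} - 24 x - 24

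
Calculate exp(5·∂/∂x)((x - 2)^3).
x^{3} + 9 x^{2} + 27 x + 27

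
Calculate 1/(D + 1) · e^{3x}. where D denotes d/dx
\frac{e^{3 x}}{4}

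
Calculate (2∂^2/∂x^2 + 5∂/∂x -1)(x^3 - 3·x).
- x^{3} + 15 x^{2} + 15 x - 15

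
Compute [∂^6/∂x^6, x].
6\frac{d^{5}}{dx^{5}}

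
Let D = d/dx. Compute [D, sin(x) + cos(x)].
- \sin{\left(x \right)} + \cos{\left(x \right)}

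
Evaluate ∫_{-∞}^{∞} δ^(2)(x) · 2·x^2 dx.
4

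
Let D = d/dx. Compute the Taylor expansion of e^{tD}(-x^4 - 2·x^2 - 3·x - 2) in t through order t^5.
- t^{4} - 4 t^{3} x - 2 t^{2} \left(3 x^{2} + 1\right) - t \left(4 x^{3} + 4 x + 3\right) - x^{4} - 2 x^{2} - 3 x - 2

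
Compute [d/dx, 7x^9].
63 x^{8}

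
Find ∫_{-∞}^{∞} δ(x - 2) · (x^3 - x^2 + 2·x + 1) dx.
9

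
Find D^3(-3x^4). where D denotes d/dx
- 72 x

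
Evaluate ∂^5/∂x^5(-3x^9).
- 45360 x^{4}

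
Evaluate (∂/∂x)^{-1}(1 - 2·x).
- x^{2} + x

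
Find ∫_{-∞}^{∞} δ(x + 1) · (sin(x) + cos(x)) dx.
- \sin{\left(1 \right)} + \cos{\left(1 \right)}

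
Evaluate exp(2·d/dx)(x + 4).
x + 6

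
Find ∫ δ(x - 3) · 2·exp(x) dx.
2 e^{3}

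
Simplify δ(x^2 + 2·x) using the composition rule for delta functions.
\frac{\delta(x + 2) + \delta(x)}{2}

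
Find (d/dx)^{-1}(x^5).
\frac{x^{6}}{6}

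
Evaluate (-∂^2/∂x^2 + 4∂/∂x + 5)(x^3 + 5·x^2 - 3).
5 x^{3} + 37 x^{2} + 34 x - 25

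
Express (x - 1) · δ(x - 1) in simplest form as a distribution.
0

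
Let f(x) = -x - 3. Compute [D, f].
-1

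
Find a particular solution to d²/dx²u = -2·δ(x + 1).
-|x + 1|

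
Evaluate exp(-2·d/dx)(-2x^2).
- 2 x^{2} + 8 x - 8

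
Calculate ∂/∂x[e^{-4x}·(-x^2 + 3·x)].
\left(4 x^{2} - 14 x + 3\right) e^{- 4 x}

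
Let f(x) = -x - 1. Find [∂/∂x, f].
-1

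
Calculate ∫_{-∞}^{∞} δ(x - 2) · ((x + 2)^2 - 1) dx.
15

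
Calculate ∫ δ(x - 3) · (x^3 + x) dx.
30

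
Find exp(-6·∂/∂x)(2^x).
2^{x - 6}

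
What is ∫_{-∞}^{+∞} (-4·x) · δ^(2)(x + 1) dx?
0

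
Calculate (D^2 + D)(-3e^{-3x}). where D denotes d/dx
- 18 e^{- 3 x}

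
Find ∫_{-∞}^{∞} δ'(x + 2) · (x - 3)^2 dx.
10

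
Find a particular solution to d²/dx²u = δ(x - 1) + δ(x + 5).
\frac{|x - 1|}{2} + \frac{|x + 5|}{2}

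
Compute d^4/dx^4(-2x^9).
- 6048 x^{5}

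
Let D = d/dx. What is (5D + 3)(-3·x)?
- 9 x - 15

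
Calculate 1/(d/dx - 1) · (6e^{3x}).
3 e^{3 x}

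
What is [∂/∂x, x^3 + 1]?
3 x^{2}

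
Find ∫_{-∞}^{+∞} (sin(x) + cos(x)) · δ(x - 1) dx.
\cos{\left(1 \right)} + \sin{\left(1 \right)}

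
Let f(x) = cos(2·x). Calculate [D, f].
- 2 \sin{\left(2 x \right)}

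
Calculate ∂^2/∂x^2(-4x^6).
- 120 x^{4}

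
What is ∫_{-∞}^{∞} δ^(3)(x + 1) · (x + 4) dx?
0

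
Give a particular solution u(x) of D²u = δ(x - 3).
\frac{|x - 3|}{2}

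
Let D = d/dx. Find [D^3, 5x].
15D^{2}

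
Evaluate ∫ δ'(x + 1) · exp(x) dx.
- \frac{1}{e}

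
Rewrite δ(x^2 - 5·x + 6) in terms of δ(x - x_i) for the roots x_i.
\frac{\delta(x - 2) + \delta(x - 3)}{1}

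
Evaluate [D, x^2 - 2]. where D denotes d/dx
2 x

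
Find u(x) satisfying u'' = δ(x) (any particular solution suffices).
\frac{|x|}{2}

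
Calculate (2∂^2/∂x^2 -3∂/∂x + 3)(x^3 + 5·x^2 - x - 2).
3 x^{3} + 6 x^{2} - 21 x + 17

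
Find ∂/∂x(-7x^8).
- 56 x^{7}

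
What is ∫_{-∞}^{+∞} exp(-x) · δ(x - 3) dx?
e^{-3}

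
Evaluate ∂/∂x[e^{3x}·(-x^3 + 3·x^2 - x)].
\left(- 3 x^{3} + 6 x^{2} + 3 x - 1\right) e^{3 x}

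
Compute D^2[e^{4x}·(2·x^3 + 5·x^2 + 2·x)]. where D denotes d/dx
\left(32 x^{3} + 128 x^{2} + 124 x + 26\right) e^{4 x}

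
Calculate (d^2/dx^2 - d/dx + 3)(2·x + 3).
6 x + 7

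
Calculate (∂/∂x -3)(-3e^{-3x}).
18 e^{- 3 x}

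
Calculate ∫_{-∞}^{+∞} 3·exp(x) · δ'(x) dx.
-3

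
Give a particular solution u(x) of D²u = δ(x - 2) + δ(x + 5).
\frac{|x - 2|}{2} + \frac{|x + 5|}{2}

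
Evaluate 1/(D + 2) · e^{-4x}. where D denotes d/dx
- \frac{e^{- 4 x}}{2}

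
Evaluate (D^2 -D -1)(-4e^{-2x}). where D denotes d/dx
- 20 e^{- 2 x}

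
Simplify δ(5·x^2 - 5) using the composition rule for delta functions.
\frac{\delta(x - 1) + \delta(x + 1)}{10}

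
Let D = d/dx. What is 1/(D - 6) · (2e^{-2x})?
- \frac{e^{- 2 x}}{4}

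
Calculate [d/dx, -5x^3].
- 15 x^{2}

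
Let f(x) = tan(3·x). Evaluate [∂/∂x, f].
\frac{3}{\cos^{2}{\left(3 x \right)}}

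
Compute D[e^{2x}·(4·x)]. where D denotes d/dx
\left(8 x + 4\right) e^{2 x}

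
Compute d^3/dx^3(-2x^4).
- 48 x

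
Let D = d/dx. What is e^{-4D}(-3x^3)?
- 3 x^{3} + 36 x^{2} - 144 x + 192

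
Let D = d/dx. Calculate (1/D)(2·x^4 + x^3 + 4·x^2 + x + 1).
\frac{2 x^{5}}{5} + \frac{x^{4}}{4} + \frac{4 x^{3}}{3} + \frac{x^{2}}{2} + x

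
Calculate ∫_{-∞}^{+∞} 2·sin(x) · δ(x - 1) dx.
2 \sin{\left(1 \right)}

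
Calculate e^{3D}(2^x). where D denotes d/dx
2^{x + 3}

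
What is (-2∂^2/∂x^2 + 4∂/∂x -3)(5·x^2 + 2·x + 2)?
- 15 x^{2} + 34 x - 18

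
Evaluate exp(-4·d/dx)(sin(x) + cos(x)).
\sqrt{2} \cos{\left(- x + \frac{\pi}{4} + 4 \right)}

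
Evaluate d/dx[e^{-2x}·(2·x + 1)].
- 4 x e^{- 2 x}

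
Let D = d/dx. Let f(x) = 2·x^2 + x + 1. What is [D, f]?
4 x + 1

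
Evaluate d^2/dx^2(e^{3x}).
9 e^{3 x}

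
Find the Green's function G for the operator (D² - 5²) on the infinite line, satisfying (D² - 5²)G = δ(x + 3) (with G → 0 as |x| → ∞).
-\frac{e^{-5|x + 3|}}{10}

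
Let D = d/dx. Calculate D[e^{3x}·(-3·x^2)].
3 x \left(- 3 x - 2\right) e^{3 x}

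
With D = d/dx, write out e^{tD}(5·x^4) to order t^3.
5 x \left(4 t^{3} + 6 t^{2} x + 4 t x^{2} + x^{3}\right)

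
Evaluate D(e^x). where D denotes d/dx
e^{x}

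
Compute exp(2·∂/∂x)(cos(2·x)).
\cos{\left(2 x + 4 \right)}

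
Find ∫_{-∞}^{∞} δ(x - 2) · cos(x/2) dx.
\cos{\left(1 \right)}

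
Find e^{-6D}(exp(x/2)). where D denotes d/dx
e^{\frac{x}{2} - 3}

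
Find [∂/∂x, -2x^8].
- 16 x^{7}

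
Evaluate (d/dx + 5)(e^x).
6 e^{x}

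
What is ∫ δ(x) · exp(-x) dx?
1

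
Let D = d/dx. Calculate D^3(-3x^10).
- 2160 x^{7}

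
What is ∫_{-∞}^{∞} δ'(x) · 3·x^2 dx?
0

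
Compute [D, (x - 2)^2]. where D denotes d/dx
2 x - 4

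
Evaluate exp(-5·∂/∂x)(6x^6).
6 x^{6} - 180 x^{5} + 2250 x^{4} - 15000 x^{3} + 56250 x^{2} - 112500 x + 93750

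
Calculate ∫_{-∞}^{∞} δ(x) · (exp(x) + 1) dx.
2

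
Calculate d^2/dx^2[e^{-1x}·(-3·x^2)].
3 \left(- x^{2} + 4 x - 2\right) e^{- x}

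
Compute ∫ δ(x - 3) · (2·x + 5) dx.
11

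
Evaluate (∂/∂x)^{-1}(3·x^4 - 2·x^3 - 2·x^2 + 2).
\frac{3 x^{5}}{5} - \frac{x^{4}}{2} - \frac{2 x^{3}}{3} + 2 x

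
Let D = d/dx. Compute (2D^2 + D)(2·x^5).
10 x^{3} \left(x + 8\right)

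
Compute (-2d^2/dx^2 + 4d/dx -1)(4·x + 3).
13 - 4 x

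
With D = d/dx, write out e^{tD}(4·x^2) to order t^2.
4 t^{2} + 8 t x + 4 x^{2}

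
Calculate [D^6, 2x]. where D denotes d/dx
12D^{5}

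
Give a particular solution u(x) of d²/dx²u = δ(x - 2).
\frac{|x - 2|}{2}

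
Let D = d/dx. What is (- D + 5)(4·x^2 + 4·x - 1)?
20 x^{2} + 12 x - 9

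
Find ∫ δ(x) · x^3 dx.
0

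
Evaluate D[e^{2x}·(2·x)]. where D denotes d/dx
\left(4 x + 2\right) e^{2 x}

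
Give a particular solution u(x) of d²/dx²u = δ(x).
\frac{|x|}{2}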